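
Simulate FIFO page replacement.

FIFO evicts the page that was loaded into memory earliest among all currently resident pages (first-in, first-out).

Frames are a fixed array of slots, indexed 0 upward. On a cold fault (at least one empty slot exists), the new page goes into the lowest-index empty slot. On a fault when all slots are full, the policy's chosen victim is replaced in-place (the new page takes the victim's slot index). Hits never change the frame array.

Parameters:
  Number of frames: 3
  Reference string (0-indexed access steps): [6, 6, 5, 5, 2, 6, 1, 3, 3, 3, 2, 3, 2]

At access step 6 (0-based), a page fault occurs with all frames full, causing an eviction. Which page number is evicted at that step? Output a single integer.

Answer: 6

Derivation:
Step 0: ref 6 -> FAULT, frames=[6,-,-]
Step 1: ref 6 -> HIT, frames=[6,-,-]
Step 2: ref 5 -> FAULT, frames=[6,5,-]
Step 3: ref 5 -> HIT, frames=[6,5,-]
Step 4: ref 2 -> FAULT, frames=[6,5,2]
Step 5: ref 6 -> HIT, frames=[6,5,2]
Step 6: ref 1 -> FAULT, evict 6, frames=[1,5,2]
At step 6: evicted page 6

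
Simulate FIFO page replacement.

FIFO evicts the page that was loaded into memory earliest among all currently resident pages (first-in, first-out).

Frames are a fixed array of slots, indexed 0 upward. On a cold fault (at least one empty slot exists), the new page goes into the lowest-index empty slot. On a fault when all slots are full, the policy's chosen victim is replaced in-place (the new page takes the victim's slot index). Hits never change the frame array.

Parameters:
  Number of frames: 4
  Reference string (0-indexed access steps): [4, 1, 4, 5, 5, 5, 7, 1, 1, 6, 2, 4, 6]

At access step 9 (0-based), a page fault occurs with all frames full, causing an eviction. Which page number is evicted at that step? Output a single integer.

Answer: 4

Derivation:
Step 0: ref 4 -> FAULT, frames=[4,-,-,-]
Step 1: ref 1 -> FAULT, frames=[4,1,-,-]
Step 2: ref 4 -> HIT, frames=[4,1,-,-]
Step 3: ref 5 -> FAULT, frames=[4,1,5,-]
Step 4: ref 5 -> HIT, frames=[4,1,5,-]
Step 5: ref 5 -> HIT, frames=[4,1,5,-]
Step 6: ref 7 -> FAULT, frames=[4,1,5,7]
Step 7: ref 1 -> HIT, frames=[4,1,5,7]
Step 8: ref 1 -> HIT, frames=[4,1,5,7]
Step 9: ref 6 -> FAULT, evict 4, frames=[6,1,5,7]
At step 9: evicted page 4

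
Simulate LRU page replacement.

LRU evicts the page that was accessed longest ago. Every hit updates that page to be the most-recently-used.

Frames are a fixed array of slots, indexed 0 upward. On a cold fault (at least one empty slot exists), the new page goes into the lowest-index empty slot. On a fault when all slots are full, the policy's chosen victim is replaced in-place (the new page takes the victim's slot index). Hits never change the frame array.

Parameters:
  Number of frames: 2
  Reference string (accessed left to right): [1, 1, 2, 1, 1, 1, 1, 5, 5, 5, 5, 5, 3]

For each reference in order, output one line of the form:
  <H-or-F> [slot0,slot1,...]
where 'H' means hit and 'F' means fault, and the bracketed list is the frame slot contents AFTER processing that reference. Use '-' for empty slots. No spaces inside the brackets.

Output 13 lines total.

F [1,-]
H [1,-]
F [1,2]
H [1,2]
H [1,2]
H [1,2]
H [1,2]
F [1,5]
H [1,5]
H [1,5]
H [1,5]
H [1,5]
F [3,5]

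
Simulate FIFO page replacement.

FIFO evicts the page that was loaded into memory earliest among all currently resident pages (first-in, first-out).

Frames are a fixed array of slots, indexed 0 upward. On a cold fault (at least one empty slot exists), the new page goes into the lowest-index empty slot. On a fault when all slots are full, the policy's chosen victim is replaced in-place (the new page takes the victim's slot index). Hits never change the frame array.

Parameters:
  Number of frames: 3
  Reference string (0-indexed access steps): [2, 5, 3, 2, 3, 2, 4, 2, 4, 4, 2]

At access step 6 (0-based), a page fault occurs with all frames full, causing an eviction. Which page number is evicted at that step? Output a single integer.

Answer: 2

Derivation:
Step 0: ref 2 -> FAULT, frames=[2,-,-]
Step 1: ref 5 -> FAULT, frames=[2,5,-]
Step 2: ref 3 -> FAULT, frames=[2,5,3]
Step 3: ref 2 -> HIT, frames=[2,5,3]
Step 4: ref 3 -> HIT, frames=[2,5,3]
Step 5: ref 2 -> HIT, frames=[2,5,3]
Step 6: ref 4 -> FAULT, evict 2, frames=[4,5,3]
At step 6: evicted page 2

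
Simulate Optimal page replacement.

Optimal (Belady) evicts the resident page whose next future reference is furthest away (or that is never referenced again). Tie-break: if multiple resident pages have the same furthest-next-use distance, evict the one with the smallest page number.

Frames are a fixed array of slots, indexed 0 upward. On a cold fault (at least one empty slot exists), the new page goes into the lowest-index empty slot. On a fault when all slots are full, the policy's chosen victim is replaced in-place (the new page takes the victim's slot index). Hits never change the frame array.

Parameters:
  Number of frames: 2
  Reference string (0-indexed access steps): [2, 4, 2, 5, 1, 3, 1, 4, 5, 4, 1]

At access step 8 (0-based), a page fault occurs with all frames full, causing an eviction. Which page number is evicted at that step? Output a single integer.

Answer: 1

Derivation:
Step 0: ref 2 -> FAULT, frames=[2,-]
Step 1: ref 4 -> FAULT, frames=[2,4]
Step 2: ref 2 -> HIT, frames=[2,4]
Step 3: ref 5 -> FAULT, evict 2, frames=[5,4]
Step 4: ref 1 -> FAULT, evict 5, frames=[1,4]
Step 5: ref 3 -> FAULT, evict 4, frames=[1,3]
Step 6: ref 1 -> HIT, frames=[1,3]
Step 7: ref 4 -> FAULT, evict 3, frames=[1,4]
Step 8: ref 5 -> FAULT, evict 1, frames=[5,4]
At step 8: evicted page 1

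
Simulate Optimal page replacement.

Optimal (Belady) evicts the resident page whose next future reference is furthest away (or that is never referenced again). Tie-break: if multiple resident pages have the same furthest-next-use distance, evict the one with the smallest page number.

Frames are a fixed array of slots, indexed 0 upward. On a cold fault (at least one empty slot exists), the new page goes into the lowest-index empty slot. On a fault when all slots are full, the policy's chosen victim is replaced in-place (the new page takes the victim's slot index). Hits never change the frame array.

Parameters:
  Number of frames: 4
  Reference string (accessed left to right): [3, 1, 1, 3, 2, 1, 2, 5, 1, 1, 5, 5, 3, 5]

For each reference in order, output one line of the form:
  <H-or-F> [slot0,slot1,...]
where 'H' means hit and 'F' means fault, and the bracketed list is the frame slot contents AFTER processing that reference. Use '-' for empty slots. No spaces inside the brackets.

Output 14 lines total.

F [3,-,-,-]
F [3,1,-,-]
H [3,1,-,-]
H [3,1,-,-]
F [3,1,2,-]
H [3,1,2,-]
H [3,1,2,-]
F [3,1,2,5]
H [3,1,2,5]
H [3,1,2,5]
H [3,1,2,5]
H [3,1,2,5]
H [3,1,2,5]
H [3,1,2,5]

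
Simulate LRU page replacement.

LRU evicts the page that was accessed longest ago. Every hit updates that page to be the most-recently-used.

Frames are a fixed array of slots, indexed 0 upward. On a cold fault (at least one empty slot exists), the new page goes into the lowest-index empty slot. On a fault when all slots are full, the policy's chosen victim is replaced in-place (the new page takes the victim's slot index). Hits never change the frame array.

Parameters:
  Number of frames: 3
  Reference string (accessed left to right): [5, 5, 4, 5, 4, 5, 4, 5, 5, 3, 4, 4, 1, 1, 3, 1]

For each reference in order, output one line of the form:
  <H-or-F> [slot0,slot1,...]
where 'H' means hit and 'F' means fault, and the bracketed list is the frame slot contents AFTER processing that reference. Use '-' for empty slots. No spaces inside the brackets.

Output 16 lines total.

F [5,-,-]
H [5,-,-]
F [5,4,-]
H [5,4,-]
H [5,4,-]
H [5,4,-]
H [5,4,-]
H [5,4,-]
H [5,4,-]
F [5,4,3]
H [5,4,3]
H [5,4,3]
F [1,4,3]
H [1,4,3]
H [1,4,3]
H [1,4,3]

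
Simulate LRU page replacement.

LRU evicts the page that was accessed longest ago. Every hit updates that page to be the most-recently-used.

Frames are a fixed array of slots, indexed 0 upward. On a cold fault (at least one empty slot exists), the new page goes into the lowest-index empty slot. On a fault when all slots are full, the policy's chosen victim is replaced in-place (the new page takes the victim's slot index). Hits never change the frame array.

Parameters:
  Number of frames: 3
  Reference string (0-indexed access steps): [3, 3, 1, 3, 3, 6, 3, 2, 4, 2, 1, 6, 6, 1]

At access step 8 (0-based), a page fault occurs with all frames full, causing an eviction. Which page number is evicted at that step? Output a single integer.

Answer: 6

Derivation:
Step 0: ref 3 -> FAULT, frames=[3,-,-]
Step 1: ref 3 -> HIT, frames=[3,-,-]
Step 2: ref 1 -> FAULT, frames=[3,1,-]
Step 3: ref 3 -> HIT, frames=[3,1,-]
Step 4: ref 3 -> HIT, frames=[3,1,-]
Step 5: ref 6 -> FAULT, frames=[3,1,6]
Step 6: ref 3 -> HIT, frames=[3,1,6]
Step 7: ref 2 -> FAULT, evict 1, frames=[3,2,6]
Step 8: ref 4 -> FAULT, evict 6, frames=[3,2,4]
At step 8: evicted page 6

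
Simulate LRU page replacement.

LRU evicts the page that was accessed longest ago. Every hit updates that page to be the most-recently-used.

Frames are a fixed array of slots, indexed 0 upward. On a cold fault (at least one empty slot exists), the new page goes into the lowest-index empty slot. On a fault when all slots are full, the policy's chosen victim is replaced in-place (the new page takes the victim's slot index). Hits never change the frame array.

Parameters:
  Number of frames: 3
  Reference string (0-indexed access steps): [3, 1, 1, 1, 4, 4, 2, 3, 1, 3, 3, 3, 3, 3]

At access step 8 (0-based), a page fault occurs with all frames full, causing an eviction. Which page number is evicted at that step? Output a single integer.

Answer: 4

Derivation:
Step 0: ref 3 -> FAULT, frames=[3,-,-]
Step 1: ref 1 -> FAULT, frames=[3,1,-]
Step 2: ref 1 -> HIT, frames=[3,1,-]
Step 3: ref 1 -> HIT, frames=[3,1,-]
Step 4: ref 4 -> FAULT, frames=[3,1,4]
Step 5: ref 4 -> HIT, frames=[3,1,4]
Step 6: ref 2 -> FAULT, evict 3, frames=[2,1,4]
Step 7: ref 3 -> FAULT, evict 1, frames=[2,3,4]
Step 8: ref 1 -> FAULT, evict 4, frames=[2,3,1]
At step 8: evicted page 4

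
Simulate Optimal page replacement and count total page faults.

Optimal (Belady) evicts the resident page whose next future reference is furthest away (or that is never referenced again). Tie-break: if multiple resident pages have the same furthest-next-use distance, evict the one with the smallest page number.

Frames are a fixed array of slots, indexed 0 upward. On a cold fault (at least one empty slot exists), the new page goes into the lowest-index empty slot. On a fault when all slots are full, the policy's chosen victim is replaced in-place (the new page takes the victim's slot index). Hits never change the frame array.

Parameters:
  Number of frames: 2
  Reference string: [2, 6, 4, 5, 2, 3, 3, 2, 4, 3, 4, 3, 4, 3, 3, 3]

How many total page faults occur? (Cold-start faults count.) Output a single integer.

Step 0: ref 2 → FAULT, frames=[2,-]
Step 1: ref 6 → FAULT, frames=[2,6]
Step 2: ref 4 → FAULT (evict 6), frames=[2,4]
Step 3: ref 5 → FAULT (evict 4), frames=[2,5]
Step 4: ref 2 → HIT, frames=[2,5]
Step 5: ref 3 → FAULT (evict 5), frames=[2,3]
Step 6: ref 3 → HIT, frames=[2,3]
Step 7: ref 2 → HIT, frames=[2,3]
Step 8: ref 4 → FAULT (evict 2), frames=[4,3]
Step 9: ref 3 → HIT, frames=[4,3]
Step 10: ref 4 → HIT, frames=[4,3]
Step 11: ref 3 → HIT, frames=[4,3]
Step 12: ref 4 → HIT, frames=[4,3]
Step 13: ref 3 → HIT, frames=[4,3]
Step 14: ref 3 → HIT, frames=[4,3]
Step 15: ref 3 → HIT, frames=[4,3]
Total faults: 6

Answer: 6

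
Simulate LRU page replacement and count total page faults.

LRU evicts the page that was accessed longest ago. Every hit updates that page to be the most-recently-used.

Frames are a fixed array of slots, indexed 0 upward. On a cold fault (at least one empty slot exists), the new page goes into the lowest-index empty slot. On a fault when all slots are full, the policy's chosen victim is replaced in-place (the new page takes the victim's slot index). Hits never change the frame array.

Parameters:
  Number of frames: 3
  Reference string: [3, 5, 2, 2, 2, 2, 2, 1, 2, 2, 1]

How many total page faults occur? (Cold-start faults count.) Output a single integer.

Answer: 4

Derivation:
Step 0: ref 3 → FAULT, frames=[3,-,-]
Step 1: ref 5 → FAULT, frames=[3,5,-]
Step 2: ref 2 → FAULT, frames=[3,5,2]
Step 3: ref 2 → HIT, frames=[3,5,2]
Step 4: ref 2 → HIT, frames=[3,5,2]
Step 5: ref 2 → HIT, frames=[3,5,2]
Step 6: ref 2 → HIT, frames=[3,5,2]
Step 7: ref 1 → FAULT (evict 3), frames=[1,5,2]
Step 8: ref 2 → HIT, frames=[1,5,2]
Step 9: ref 2 → HIT, frames=[1,5,2]
Step 10: ref 1 → HIT, frames=[1,5,2]
Total faults: 4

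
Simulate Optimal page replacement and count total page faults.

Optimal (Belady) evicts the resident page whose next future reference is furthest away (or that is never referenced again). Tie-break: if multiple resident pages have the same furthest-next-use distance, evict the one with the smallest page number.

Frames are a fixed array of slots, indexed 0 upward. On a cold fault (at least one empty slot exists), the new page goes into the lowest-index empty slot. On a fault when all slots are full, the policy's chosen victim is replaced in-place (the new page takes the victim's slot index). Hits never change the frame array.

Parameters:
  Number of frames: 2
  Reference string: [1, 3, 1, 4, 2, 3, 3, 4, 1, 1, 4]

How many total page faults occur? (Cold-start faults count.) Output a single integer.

Answer: 6

Derivation:
Step 0: ref 1 → FAULT, frames=[1,-]
Step 1: ref 3 → FAULT, frames=[1,3]
Step 2: ref 1 → HIT, frames=[1,3]
Step 3: ref 4 → FAULT (evict 1), frames=[4,3]
Step 4: ref 2 → FAULT (evict 4), frames=[2,3]
Step 5: ref 3 → HIT, frames=[2,3]
Step 6: ref 3 → HIT, frames=[2,3]
Step 7: ref 4 → FAULT (evict 2), frames=[4,3]
Step 8: ref 1 → FAULT (evict 3), frames=[4,1]
Step 9: ref 1 → HIT, frames=[4,1]
Step 10: ref 4 → HIT, frames=[4,1]
Total faults: 6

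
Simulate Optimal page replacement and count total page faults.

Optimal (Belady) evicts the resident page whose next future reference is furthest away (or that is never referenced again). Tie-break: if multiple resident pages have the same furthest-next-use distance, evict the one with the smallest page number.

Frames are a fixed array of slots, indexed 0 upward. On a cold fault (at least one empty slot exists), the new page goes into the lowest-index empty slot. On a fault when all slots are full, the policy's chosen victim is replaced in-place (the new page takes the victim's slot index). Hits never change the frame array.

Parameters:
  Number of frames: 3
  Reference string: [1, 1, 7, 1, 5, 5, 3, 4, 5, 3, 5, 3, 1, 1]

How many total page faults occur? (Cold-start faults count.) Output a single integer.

Step 0: ref 1 → FAULT, frames=[1,-,-]
Step 1: ref 1 → HIT, frames=[1,-,-]
Step 2: ref 7 → FAULT, frames=[1,7,-]
Step 3: ref 1 → HIT, frames=[1,7,-]
Step 4: ref 5 → FAULT, frames=[1,7,5]
Step 5: ref 5 → HIT, frames=[1,7,5]
Step 6: ref 3 → FAULT (evict 7), frames=[1,3,5]
Step 7: ref 4 → FAULT (evict 1), frames=[4,3,5]
Step 8: ref 5 → HIT, frames=[4,3,5]
Step 9: ref 3 → HIT, frames=[4,3,5]
Step 10: ref 5 → HIT, frames=[4,3,5]
Step 11: ref 3 → HIT, frames=[4,3,5]
Step 12: ref 1 → FAULT (evict 3), frames=[4,1,5]
Step 13: ref 1 → HIT, frames=[4,1,5]
Total faults: 6

Answer: 6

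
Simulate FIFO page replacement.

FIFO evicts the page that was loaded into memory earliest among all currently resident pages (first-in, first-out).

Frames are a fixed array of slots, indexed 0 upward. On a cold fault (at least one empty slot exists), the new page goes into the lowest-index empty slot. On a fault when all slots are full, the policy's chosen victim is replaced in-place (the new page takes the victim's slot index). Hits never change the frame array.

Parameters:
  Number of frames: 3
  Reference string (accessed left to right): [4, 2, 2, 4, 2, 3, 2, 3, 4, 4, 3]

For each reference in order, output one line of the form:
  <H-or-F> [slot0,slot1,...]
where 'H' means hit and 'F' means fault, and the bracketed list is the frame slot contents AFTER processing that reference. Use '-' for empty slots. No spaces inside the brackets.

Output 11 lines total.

F [4,-,-]
F [4,2,-]
H [4,2,-]
H [4,2,-]
H [4,2,-]
F [4,2,3]
H [4,2,3]
H [4,2,3]
H [4,2,3]
H [4,2,3]
H [4,2,3]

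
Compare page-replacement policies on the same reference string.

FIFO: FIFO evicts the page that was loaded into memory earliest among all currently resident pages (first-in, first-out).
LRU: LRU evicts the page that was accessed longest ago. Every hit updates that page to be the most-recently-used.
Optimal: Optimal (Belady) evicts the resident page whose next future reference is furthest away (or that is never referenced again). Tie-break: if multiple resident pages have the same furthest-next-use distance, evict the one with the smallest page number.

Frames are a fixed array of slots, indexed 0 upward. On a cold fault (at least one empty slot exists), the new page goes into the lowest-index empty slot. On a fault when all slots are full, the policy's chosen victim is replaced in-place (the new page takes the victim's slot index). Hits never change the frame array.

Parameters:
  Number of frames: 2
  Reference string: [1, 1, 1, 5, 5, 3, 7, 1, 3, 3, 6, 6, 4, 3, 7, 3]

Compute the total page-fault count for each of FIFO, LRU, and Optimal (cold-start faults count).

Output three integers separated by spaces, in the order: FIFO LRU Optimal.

Answer: 10 10 8

Derivation:
--- FIFO ---
  step 0: ref 1 -> FAULT, frames=[1,-] (faults so far: 1)
  step 1: ref 1 -> HIT, frames=[1,-] (faults so far: 1)
  step 2: ref 1 -> HIT, frames=[1,-] (faults so far: 1)
  step 3: ref 5 -> FAULT, frames=[1,5] (faults so far: 2)
  step 4: ref 5 -> HIT, frames=[1,5] (faults so far: 2)
  step 5: ref 3 -> FAULT, evict 1, frames=[3,5] (faults so far: 3)
  step 6: ref 7 -> FAULT, evict 5, frames=[3,7] (faults so far: 4)
  step 7: ref 1 -> FAULT, evict 3, frames=[1,7] (faults so far: 5)
  step 8: ref 3 -> FAULT, evict 7, frames=[1,3] (faults so far: 6)
  step 9: ref 3 -> HIT, frames=[1,3] (faults so far: 6)
  step 10: ref 6 -> FAULT, evict 1, frames=[6,3] (faults so far: 7)
  step 11: ref 6 -> HIT, frames=[6,3] (faults so far: 7)
  step 12: ref 4 -> FAULT, evict 3, frames=[6,4] (faults so far: 8)
  step 13: ref 3 -> FAULT, evict 6, frames=[3,4] (faults so far: 9)
  step 14: ref 7 -> FAULT, evict 4, frames=[3,7] (faults so far: 10)
  step 15: ref 3 -> HIT, frames=[3,7] (faults so far: 10)
  FIFO total faults: 10
--- LRU ---
  step 0: ref 1 -> FAULT, frames=[1,-] (faults so far: 1)
  step 1: ref 1 -> HIT, frames=[1,-] (faults so far: 1)
  step 2: ref 1 -> HIT, frames=[1,-] (faults so far: 1)
  step 3: ref 5 -> FAULT, frames=[1,5] (faults so far: 2)
  step 4: ref 5 -> HIT, frames=[1,5] (faults so far: 2)
  step 5: ref 3 -> FAULT, evict 1, frames=[3,5] (faults so far: 3)
  step 6: ref 7 -> FAULT, evict 5, frames=[3,7] (faults so far: 4)
  step 7: ref 1 -> FAULT, evict 3, frames=[1,7] (faults so far: 5)
  step 8: ref 3 -> FAULT, evict 7, frames=[1,3] (faults so far: 6)
  step 9: ref 3 -> HIT, frames=[1,3] (faults so far: 6)
  step 10: ref 6 -> FAULT, evict 1, frames=[6,3] (faults so far: 7)
  step 11: ref 6 -> HIT, frames=[6,3] (faults so far: 7)
  step 12: ref 4 -> FAULT, evict 3, frames=[6,4] (faults so far: 8)
  step 13: ref 3 -> FAULT, evict 6, frames=[3,4] (faults so far: 9)
  step 14: ref 7 -> FAULT, evict 4, frames=[3,7] (faults so far: 10)
  step 15: ref 3 -> HIT, frames=[3,7] (faults so far: 10)
  LRU total faults: 10
--- Optimal ---
  step 0: ref 1 -> FAULT, frames=[1,-] (faults so far: 1)
  step 1: ref 1 -> HIT, frames=[1,-] (faults so far: 1)
  step 2: ref 1 -> HIT, frames=[1,-] (faults so far: 1)
  step 3: ref 5 -> FAULT, frames=[1,5] (faults so far: 2)
  step 4: ref 5 -> HIT, frames=[1,5] (faults so far: 2)
  step 5: ref 3 -> FAULT, evict 5, frames=[1,3] (faults so far: 3)
  step 6: ref 7 -> FAULT, evict 3, frames=[1,7] (faults so far: 4)
  step 7: ref 1 -> HIT, frames=[1,7] (faults so far: 4)
  step 8: ref 3 -> FAULT, evict 1, frames=[3,7] (faults so far: 5)
  step 9: ref 3 -> HIT, frames=[3,7] (faults so far: 5)
  step 10: ref 6 -> FAULT, evict 7, frames=[3,6] (faults so far: 6)
  step 11: ref 6 -> HIT, frames=[3,6] (faults so far: 6)
  step 12: ref 4 -> FAULT, evict 6, frames=[3,4] (faults so far: 7)
  step 13: ref 3 -> HIT, frames=[3,4] (faults so far: 7)
  step 14: ref 7 -> FAULT, evict 4, frames=[3,7] (faults so far: 8)
  step 15: ref 3 -> HIT, frames=[3,7] (faults so far: 8)
  Optimal total faults: 8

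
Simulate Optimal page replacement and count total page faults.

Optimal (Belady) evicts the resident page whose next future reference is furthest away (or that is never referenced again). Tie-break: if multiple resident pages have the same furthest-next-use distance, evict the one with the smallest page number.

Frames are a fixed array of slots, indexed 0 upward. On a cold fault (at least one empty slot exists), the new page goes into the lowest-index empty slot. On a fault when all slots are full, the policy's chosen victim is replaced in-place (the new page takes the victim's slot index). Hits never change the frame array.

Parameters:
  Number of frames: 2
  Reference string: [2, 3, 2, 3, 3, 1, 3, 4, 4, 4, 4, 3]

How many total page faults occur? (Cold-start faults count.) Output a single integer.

Answer: 4

Derivation:
Step 0: ref 2 → FAULT, frames=[2,-]
Step 1: ref 3 → FAULT, frames=[2,3]
Step 2: ref 2 → HIT, frames=[2,3]
Step 3: ref 3 → HIT, frames=[2,3]
Step 4: ref 3 → HIT, frames=[2,3]
Step 5: ref 1 → FAULT (evict 2), frames=[1,3]
Step 6: ref 3 → HIT, frames=[1,3]
Step 7: ref 4 → FAULT (evict 1), frames=[4,3]
Step 8: ref 4 → HIT, frames=[4,3]
Step 9: ref 4 → HIT, frames=[4,3]
Step 10: ref 4 → HIT, frames=[4,3]
Step 11: ref 3 → HIT, frames=[4,3]
Total faults: 4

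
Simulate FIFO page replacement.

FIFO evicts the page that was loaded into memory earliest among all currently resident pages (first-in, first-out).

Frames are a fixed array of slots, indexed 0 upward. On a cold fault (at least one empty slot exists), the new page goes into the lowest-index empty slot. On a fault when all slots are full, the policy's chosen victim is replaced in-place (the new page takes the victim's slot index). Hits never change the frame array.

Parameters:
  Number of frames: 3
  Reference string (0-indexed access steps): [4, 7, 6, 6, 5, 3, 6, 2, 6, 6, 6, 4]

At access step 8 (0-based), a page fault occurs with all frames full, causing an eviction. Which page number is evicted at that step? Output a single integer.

Answer: 5

Derivation:
Step 0: ref 4 -> FAULT, frames=[4,-,-]
Step 1: ref 7 -> FAULT, frames=[4,7,-]
Step 2: ref 6 -> FAULT, frames=[4,7,6]
Step 3: ref 6 -> HIT, frames=[4,7,6]
Step 4: ref 5 -> FAULT, evict 4, frames=[5,7,6]
Step 5: ref 3 -> FAULT, evict 7, frames=[5,3,6]
Step 6: ref 6 -> HIT, frames=[5,3,6]
Step 7: ref 2 -> FAULT, evict 6, frames=[5,3,2]
Step 8: ref 6 -> FAULT, evict 5, frames=[6,3,2]
At step 8: evicted page 5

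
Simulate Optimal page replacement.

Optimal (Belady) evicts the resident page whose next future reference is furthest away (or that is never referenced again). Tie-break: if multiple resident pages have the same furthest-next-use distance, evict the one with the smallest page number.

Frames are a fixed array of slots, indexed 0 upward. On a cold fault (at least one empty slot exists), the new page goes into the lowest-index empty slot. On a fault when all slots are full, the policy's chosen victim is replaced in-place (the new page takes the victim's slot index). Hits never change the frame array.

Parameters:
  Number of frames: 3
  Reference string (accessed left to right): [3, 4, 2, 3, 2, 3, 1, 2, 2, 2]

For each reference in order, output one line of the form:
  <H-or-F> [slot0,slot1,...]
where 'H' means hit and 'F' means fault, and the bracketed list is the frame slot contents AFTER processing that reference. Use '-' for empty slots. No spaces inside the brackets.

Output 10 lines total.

F [3,-,-]
F [3,4,-]
F [3,4,2]
H [3,4,2]
H [3,4,2]
H [3,4,2]
F [1,4,2]
H [1,4,2]
H [1,4,2]
H [1,4,2]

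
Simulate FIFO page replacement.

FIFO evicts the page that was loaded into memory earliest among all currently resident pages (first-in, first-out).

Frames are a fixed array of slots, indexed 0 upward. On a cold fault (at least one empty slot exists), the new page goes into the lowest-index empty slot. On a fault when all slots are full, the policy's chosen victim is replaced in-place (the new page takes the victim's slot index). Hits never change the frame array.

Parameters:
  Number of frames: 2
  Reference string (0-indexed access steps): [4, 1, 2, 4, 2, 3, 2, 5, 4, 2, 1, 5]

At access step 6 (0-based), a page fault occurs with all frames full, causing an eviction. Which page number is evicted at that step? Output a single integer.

Step 0: ref 4 -> FAULT, frames=[4,-]
Step 1: ref 1 -> FAULT, frames=[4,1]
Step 2: ref 2 -> FAULT, evict 4, frames=[2,1]
Step 3: ref 4 -> FAULT, evict 1, frames=[2,4]
Step 4: ref 2 -> HIT, frames=[2,4]
Step 5: ref 3 -> FAULT, evict 2, frames=[3,4]
Step 6: ref 2 -> FAULT, evict 4, frames=[3,2]
At step 6: evicted page 4

Answer: 4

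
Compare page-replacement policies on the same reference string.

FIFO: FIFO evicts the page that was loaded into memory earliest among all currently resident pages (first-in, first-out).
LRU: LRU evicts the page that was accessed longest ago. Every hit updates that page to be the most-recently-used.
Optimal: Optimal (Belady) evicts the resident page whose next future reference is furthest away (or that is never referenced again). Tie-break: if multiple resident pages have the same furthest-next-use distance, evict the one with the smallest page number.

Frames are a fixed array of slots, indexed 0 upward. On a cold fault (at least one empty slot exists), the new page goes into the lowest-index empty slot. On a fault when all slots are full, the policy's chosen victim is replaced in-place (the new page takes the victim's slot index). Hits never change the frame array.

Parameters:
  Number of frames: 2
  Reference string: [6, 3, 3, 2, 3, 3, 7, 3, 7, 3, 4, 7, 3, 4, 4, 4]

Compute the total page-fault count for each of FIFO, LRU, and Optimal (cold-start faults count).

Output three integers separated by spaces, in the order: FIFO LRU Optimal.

--- FIFO ---
  step 0: ref 6 -> FAULT, frames=[6,-] (faults so far: 1)
  step 1: ref 3 -> FAULT, frames=[6,3] (faults so far: 2)
  step 2: ref 3 -> HIT, frames=[6,3] (faults so far: 2)
  step 3: ref 2 -> FAULT, evict 6, frames=[2,3] (faults so far: 3)
  step 4: ref 3 -> HIT, frames=[2,3] (faults so far: 3)
  step 5: ref 3 -> HIT, frames=[2,3] (faults so far: 3)
  step 6: ref 7 -> FAULT, evict 3, frames=[2,7] (faults so far: 4)
  step 7: ref 3 -> FAULT, evict 2, frames=[3,7] (faults so far: 5)
  step 8: ref 7 -> HIT, frames=[3,7] (faults so far: 5)
  step 9: ref 3 -> HIT, frames=[3,7] (faults so far: 5)
  step 10: ref 4 -> FAULT, evict 7, frames=[3,4] (faults so far: 6)
  step 11: ref 7 -> FAULT, evict 3, frames=[7,4] (faults so far: 7)
  step 12: ref 3 -> FAULT, evict 4, frames=[7,3] (faults so far: 8)
  step 13: ref 4 -> FAULT, evict 7, frames=[4,3] (faults so far: 9)
  step 14: ref 4 -> HIT, frames=[4,3] (faults so far: 9)
  step 15: ref 4 -> HIT, frames=[4,3] (faults so far: 9)
  FIFO total faults: 9
--- LRU ---
  step 0: ref 6 -> FAULT, frames=[6,-] (faults so far: 1)
  step 1: ref 3 -> FAULT, frames=[6,3] (faults so far: 2)
  step 2: ref 3 -> HIT, frames=[6,3] (faults so far: 2)
  step 3: ref 2 -> FAULT, evict 6, frames=[2,3] (faults so far: 3)
  step 4: ref 3 -> HIT, frames=[2,3] (faults so far: 3)
  step 5: ref 3 -> HIT, frames=[2,3] (faults so far: 3)
  step 6: ref 7 -> FAULT, evict 2, frames=[7,3] (faults so far: 4)
  step 7: ref 3 -> HIT, frames=[7,3] (faults so far: 4)
  step 8: ref 7 -> HIT, frames=[7,3] (faults so far: 4)
  step 9: ref 3 -> HIT, frames=[7,3] (faults so far: 4)
  step 10: ref 4 -> FAULT, evict 7, frames=[4,3] (faults so far: 5)
  step 11: ref 7 -> FAULT, evict 3, frames=[4,7] (faults so far: 6)
  step 12: ref 3 -> FAULT, evict 4, frames=[3,7] (faults so far: 7)
  step 13: ref 4 -> FAULT, evict 7, frames=[3,4] (faults so far: 8)
  step 14: ref 4 -> HIT, frames=[3,4] (faults so far: 8)
  step 15: ref 4 -> HIT, frames=[3,4] (faults so far: 8)
  LRU total faults: 8
--- Optimal ---
  step 0: ref 6 -> FAULT, frames=[6,-] (faults so far: 1)
  step 1: ref 3 -> FAULT, frames=[6,3] (faults so far: 2)
  step 2: ref 3 -> HIT, frames=[6,3] (faults so far: 2)
  step 3: ref 2 -> FAULT, evict 6, frames=[2,3] (faults so far: 3)
  step 4: ref 3 -> HIT, frames=[2,3] (faults so far: 3)
  step 5: ref 3 -> HIT, frames=[2,3] (faults so far: 3)
  step 6: ref 7 -> FAULT, evict 2, frames=[7,3] (faults so far: 4)
  step 7: ref 3 -> HIT, frames=[7,3] (faults so far: 4)
  step 8: ref 7 -> HIT, frames=[7,3] (faults so far: 4)
  step 9: ref 3 -> HIT, frames=[7,3] (faults so far: 4)
  step 10: ref 4 -> FAULT, evict 3, frames=[7,4] (faults so far: 5)
  step 11: ref 7 -> HIT, frames=[7,4] (faults so far: 5)
  step 12: ref 3 -> FAULT, evict 7, frames=[3,4] (faults so far: 6)
  step 13: ref 4 -> HIT, frames=[3,4] (faults so far: 6)
  step 14: ref 4 -> HIT, frames=[3,4] (faults so far: 6)
  step 15: ref 4 -> HIT, frames=[3,4] (faults so far: 6)
  Optimal total faults: 6

Answer: 9 8 6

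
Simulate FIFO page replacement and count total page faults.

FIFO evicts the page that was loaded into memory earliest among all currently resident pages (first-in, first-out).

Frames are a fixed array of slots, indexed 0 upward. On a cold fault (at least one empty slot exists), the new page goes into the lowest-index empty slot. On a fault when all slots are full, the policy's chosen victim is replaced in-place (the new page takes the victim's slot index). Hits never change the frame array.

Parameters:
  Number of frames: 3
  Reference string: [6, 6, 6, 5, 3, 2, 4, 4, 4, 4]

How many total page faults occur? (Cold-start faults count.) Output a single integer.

Answer: 5

Derivation:
Step 0: ref 6 → FAULT, frames=[6,-,-]
Step 1: ref 6 → HIT, frames=[6,-,-]
Step 2: ref 6 → HIT, frames=[6,-,-]
Step 3: ref 5 → FAULT, frames=[6,5,-]
Step 4: ref 3 → FAULT, frames=[6,5,3]
Step 5: ref 2 → FAULT (evict 6), frames=[2,5,3]
Step 6: ref 4 → FAULT (evict 5), frames=[2,4,3]
Step 7: ref 4 → HIT, frames=[2,4,3]
Step 8: ref 4 → HIT, frames=[2,4,3]
Step 9: ref 4 → HIT, frames=[2,4,3]
Total faults: 5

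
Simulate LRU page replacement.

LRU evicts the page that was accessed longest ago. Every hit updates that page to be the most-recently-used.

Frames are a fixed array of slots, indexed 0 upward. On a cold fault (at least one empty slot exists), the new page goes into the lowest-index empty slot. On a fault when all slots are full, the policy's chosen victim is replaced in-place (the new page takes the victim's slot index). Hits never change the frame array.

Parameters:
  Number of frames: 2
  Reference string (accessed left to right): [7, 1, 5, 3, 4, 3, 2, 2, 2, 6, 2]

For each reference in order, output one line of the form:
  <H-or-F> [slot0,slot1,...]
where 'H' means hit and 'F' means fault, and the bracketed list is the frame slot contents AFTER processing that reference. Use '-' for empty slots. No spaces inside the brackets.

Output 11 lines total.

F [7,-]
F [7,1]
F [5,1]
F [5,3]
F [4,3]
H [4,3]
F [2,3]
H [2,3]
H [2,3]
F [2,6]
H [2,6]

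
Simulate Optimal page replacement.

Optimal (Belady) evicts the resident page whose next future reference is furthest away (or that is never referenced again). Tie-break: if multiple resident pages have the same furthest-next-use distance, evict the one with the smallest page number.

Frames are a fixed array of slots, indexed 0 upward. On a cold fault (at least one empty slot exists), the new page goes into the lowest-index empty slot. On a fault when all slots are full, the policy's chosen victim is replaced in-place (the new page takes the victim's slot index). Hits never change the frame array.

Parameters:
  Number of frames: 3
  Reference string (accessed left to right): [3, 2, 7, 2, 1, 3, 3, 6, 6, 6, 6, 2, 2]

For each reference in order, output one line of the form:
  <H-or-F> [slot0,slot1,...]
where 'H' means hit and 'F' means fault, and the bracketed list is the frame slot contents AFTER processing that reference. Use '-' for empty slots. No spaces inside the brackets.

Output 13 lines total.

F [3,-,-]
F [3,2,-]
F [3,2,7]
H [3,2,7]
F [3,2,1]
H [3,2,1]
H [3,2,1]
F [3,2,6]
H [3,2,6]
H [3,2,6]
H [3,2,6]
H [3,2,6]
H [3,2,6]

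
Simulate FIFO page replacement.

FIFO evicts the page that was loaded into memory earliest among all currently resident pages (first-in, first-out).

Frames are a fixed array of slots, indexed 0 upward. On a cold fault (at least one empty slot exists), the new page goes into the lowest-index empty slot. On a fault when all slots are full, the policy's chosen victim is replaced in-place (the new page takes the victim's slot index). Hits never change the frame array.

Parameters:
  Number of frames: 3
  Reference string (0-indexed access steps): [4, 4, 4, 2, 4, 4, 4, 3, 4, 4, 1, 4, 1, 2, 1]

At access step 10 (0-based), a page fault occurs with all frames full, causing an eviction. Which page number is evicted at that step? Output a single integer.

Answer: 4

Derivation:
Step 0: ref 4 -> FAULT, frames=[4,-,-]
Step 1: ref 4 -> HIT, frames=[4,-,-]
Step 2: ref 4 -> HIT, frames=[4,-,-]
Step 3: ref 2 -> FAULT, frames=[4,2,-]
Step 4: ref 4 -> HIT, frames=[4,2,-]
Step 5: ref 4 -> HIT, frames=[4,2,-]
Step 6: ref 4 -> HIT, frames=[4,2,-]
Step 7: ref 3 -> FAULT, frames=[4,2,3]
Step 8: ref 4 -> HIT, frames=[4,2,3]
Step 9: ref 4 -> HIT, frames=[4,2,3]
Step 10: ref 1 -> FAULT, evict 4, frames=[1,2,3]
At step 10: evicted page 4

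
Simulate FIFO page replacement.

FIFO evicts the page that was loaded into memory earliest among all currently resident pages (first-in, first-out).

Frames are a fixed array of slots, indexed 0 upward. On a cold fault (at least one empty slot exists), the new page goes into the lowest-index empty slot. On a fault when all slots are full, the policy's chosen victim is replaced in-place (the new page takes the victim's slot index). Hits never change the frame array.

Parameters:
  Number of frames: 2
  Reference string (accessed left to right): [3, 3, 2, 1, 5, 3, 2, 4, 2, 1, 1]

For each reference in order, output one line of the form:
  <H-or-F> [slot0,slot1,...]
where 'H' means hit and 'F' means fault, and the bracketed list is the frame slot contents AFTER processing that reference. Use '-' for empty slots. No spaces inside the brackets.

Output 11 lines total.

F [3,-]
H [3,-]
F [3,2]
F [1,2]
F [1,5]
F [3,5]
F [3,2]
F [4,2]
H [4,2]
F [4,1]
H [4,1]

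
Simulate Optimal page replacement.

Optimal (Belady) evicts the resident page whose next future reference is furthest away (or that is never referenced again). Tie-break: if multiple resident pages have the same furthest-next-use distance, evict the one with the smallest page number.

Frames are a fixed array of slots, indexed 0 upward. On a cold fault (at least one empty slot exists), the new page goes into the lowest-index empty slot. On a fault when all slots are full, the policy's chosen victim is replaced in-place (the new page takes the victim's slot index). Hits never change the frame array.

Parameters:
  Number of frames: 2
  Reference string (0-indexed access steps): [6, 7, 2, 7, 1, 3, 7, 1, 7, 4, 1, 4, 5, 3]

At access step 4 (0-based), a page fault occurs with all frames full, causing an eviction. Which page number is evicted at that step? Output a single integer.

Step 0: ref 6 -> FAULT, frames=[6,-]
Step 1: ref 7 -> FAULT, frames=[6,7]
Step 2: ref 2 -> FAULT, evict 6, frames=[2,7]
Step 3: ref 7 -> HIT, frames=[2,7]
Step 4: ref 1 -> FAULT, evict 2, frames=[1,7]
At step 4: evicted page 2

Answer: 2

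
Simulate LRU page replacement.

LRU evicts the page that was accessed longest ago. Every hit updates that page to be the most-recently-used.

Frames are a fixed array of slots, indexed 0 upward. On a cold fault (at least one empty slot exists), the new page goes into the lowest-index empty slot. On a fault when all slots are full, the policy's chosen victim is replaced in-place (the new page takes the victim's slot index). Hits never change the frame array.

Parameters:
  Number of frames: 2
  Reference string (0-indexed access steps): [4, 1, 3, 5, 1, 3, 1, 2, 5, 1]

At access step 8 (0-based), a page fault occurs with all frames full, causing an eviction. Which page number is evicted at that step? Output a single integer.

Answer: 1

Derivation:
Step 0: ref 4 -> FAULT, frames=[4,-]
Step 1: ref 1 -> FAULT, frames=[4,1]
Step 2: ref 3 -> FAULT, evict 4, frames=[3,1]
Step 3: ref 5 -> FAULT, evict 1, frames=[3,5]
Step 4: ref 1 -> FAULT, evict 3, frames=[1,5]
Step 5: ref 3 -> FAULT, evict 5, frames=[1,3]
Step 6: ref 1 -> HIT, frames=[1,3]
Step 7: ref 2 -> FAULT, evict 3, frames=[1,2]
Step 8: ref 5 -> FAULT, evict 1, frames=[5,2]
At step 8: evicted page 1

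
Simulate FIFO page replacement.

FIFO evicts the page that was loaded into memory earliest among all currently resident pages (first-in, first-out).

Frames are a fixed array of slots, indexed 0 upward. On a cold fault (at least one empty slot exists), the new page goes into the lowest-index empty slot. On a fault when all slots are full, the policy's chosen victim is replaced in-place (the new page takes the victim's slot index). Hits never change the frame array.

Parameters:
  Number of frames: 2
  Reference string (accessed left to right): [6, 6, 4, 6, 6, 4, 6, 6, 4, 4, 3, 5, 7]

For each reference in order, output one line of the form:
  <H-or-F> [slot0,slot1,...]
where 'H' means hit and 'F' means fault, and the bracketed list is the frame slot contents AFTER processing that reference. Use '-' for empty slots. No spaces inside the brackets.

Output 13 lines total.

F [6,-]
H [6,-]
F [6,4]
H [6,4]
H [6,4]
H [6,4]
H [6,4]
H [6,4]
H [6,4]
H [6,4]
F [3,4]
F [3,5]
F [7,5]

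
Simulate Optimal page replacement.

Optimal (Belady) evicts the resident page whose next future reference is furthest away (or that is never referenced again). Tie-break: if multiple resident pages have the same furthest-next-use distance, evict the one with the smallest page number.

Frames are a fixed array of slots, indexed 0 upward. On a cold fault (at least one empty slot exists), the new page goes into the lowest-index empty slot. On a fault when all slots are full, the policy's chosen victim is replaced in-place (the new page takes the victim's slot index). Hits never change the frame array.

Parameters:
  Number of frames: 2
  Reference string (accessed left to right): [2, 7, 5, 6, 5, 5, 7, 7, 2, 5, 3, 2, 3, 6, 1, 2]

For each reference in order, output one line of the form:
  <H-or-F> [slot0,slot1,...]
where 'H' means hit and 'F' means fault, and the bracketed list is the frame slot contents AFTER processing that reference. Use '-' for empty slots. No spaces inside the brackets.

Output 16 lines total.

F [2,-]
F [2,7]
F [5,7]
F [5,6]
H [5,6]
H [5,6]
F [5,7]
H [5,7]
F [5,2]
H [5,2]
F [3,2]
H [3,2]
H [3,2]
F [6,2]
F [1,2]
H [1,2]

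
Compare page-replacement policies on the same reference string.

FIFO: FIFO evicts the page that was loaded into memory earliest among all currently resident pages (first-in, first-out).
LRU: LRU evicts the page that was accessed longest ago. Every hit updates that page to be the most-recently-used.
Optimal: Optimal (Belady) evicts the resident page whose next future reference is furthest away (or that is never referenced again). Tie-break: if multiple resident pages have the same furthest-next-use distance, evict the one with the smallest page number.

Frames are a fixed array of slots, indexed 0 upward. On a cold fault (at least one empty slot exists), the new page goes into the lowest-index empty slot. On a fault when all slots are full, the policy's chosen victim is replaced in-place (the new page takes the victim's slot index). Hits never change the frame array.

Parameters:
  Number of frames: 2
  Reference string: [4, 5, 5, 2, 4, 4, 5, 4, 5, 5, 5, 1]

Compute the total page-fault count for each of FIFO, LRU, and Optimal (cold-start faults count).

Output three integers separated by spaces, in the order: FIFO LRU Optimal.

--- FIFO ---
  step 0: ref 4 -> FAULT, frames=[4,-] (faults so far: 1)
  step 1: ref 5 -> FAULT, frames=[4,5] (faults so far: 2)
  step 2: ref 5 -> HIT, frames=[4,5] (faults so far: 2)
  step 3: ref 2 -> FAULT, evict 4, frames=[2,5] (faults so far: 3)
  step 4: ref 4 -> FAULT, evict 5, frames=[2,4] (faults so far: 4)
  step 5: ref 4 -> HIT, frames=[2,4] (faults so far: 4)
  step 6: ref 5 -> FAULT, evict 2, frames=[5,4] (faults so far: 5)
  step 7: ref 4 -> HIT, frames=[5,4] (faults so far: 5)
  step 8: ref 5 -> HIT, frames=[5,4] (faults so far: 5)
  step 9: ref 5 -> HIT, frames=[5,4] (faults so far: 5)
  step 10: ref 5 -> HIT, frames=[5,4] (faults so far: 5)
  step 11: ref 1 -> FAULT, evict 4, frames=[5,1] (faults so far: 6)
  FIFO total faults: 6
--- LRU ---
  step 0: ref 4 -> FAULT, frames=[4,-] (faults so far: 1)
  step 1: ref 5 -> FAULT, frames=[4,5] (faults so far: 2)
  step 2: ref 5 -> HIT, frames=[4,5] (faults so far: 2)
  step 3: ref 2 -> FAULT, evict 4, frames=[2,5] (faults so far: 3)
  step 4: ref 4 -> FAULT, evict 5, frames=[2,4] (faults so far: 4)
  step 5: ref 4 -> HIT, frames=[2,4] (faults so far: 4)
  step 6: ref 5 -> FAULT, evict 2, frames=[5,4] (faults so far: 5)
  step 7: ref 4 -> HIT, frames=[5,4] (faults so far: 5)
  step 8: ref 5 -> HIT, frames=[5,4] (faults so far: 5)
  step 9: ref 5 -> HIT, frames=[5,4] (faults so far: 5)
  step 10: ref 5 -> HIT, frames=[5,4] (faults so far: 5)
  step 11: ref 1 -> FAULT, evict 4, frames=[5,1] (faults so far: 6)
  LRU total faults: 6
--- Optimal ---
  step 0: ref 4 -> FAULT, frames=[4,-] (faults so far: 1)
  step 1: ref 5 -> FAULT, frames=[4,5] (faults so far: 2)
  step 2: ref 5 -> HIT, frames=[4,5] (faults so far: 2)
  step 3: ref 2 -> FAULT, evict 5, frames=[4,2] (faults so far: 3)
  step 4: ref 4 -> HIT, frames=[4,2] (faults so far: 3)
  step 5: ref 4 -> HIT, frames=[4,2] (faults so far: 3)
  step 6: ref 5 -> FAULT, evict 2, frames=[4,5] (faults so far: 4)
  step 7: ref 4 -> HIT, frames=[4,5] (faults so far: 4)
  step 8: ref 5 -> HIT, frames=[4,5] (faults so far: 4)
  step 9: ref 5 -> HIT, frames=[4,5] (faults so far: 4)
  step 10: ref 5 -> HIT, frames=[4,5] (faults so far: 4)
  step 11: ref 1 -> FAULT, evict 4, frames=[1,5] (faults so far: 5)
  Optimal total faults: 5

Answer: 6 6 5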